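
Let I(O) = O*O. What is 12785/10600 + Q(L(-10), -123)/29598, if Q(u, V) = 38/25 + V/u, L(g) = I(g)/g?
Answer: 189278461/156869400 ≈ 1.2066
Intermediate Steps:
I(O) = O**2
L(g) = g (L(g) = g**2/g = g)
Q(u, V) = 38/25 + V/u (Q(u, V) = 38*(1/25) + V/u = 38/25 + V/u)
12785/10600 + Q(L(-10), -123)/29598 = 12785/10600 + (38/25 - 123/(-10))/29598 = 12785*(1/10600) + (38/25 - 123*(-1/10))*(1/29598) = 2557/2120 + (38/25 + 123/10)*(1/29598) = 2557/2120 + (691/50)*(1/29598) = 2557/2120 + 691/1479900 = 189278461/156869400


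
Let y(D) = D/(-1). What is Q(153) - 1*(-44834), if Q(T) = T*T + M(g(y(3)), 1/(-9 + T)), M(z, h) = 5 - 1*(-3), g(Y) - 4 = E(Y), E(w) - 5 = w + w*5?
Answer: 68251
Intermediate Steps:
y(D) = -D (y(D) = D*(-1) = -D)
E(w) = 5 + 6*w (E(w) = 5 + (w + w*5) = 5 + (w + 5*w) = 5 + 6*w)
g(Y) = 9 + 6*Y (g(Y) = 4 + (5 + 6*Y) = 9 + 6*Y)
M(z, h) = 8 (M(z, h) = 5 + 3 = 8)
Q(T) = 8 + T² (Q(T) = T*T + 8 = T² + 8 = 8 + T²)
Q(153) - 1*(-44834) = (8 + 153²) - 1*(-44834) = (8 + 23409) + 44834 = 23417 + 44834 = 68251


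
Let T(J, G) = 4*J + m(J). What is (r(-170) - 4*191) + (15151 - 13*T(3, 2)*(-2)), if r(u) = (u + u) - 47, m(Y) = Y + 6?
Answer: 14546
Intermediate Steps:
m(Y) = 6 + Y
r(u) = -47 + 2*u (r(u) = 2*u - 47 = -47 + 2*u)
T(J, G) = 6 + 5*J (T(J, G) = 4*J + (6 + J) = 6 + 5*J)
(r(-170) - 4*191) + (15151 - 13*T(3, 2)*(-2)) = ((-47 + 2*(-170)) - 4*191) + (15151 - 13*(6 + 5*3)*(-2)) = ((-47 - 340) - 764) + (15151 - 13*(6 + 15)*(-2)) = (-387 - 764) + (15151 - 13*21*(-2)) = -1151 + (15151 - 273*(-2)) = -1151 + (15151 - 1*(-546)) = -1151 + (15151 + 546) = -1151 + 15697 = 14546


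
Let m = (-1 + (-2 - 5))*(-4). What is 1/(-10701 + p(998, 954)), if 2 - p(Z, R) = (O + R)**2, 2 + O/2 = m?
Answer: -1/1038895 ≈ -9.6256e-7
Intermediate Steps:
m = 32 (m = (-1 - 7)*(-4) = -8*(-4) = 32)
O = 60 (O = -4 + 2*32 = -4 + 64 = 60)
p(Z, R) = 2 - (60 + R)**2
1/(-10701 + p(998, 954)) = 1/(-10701 + (2 - (60 + 954)**2)) = 1/(-10701 + (2 - 1*1014**2)) = 1/(-10701 + (2 - 1*1028196)) = 1/(-10701 + (2 - 1028196)) = 1/(-10701 - 1028194) = 1/(-1038895) = -1/1038895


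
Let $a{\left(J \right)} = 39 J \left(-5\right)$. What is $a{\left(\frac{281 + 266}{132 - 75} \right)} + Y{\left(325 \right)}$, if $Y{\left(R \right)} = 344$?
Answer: $- \frac{29019}{19} \approx -1527.3$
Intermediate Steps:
$a{\left(J \right)} = - 195 J$
$a{\left(\frac{281 + 266}{132 - 75} \right)} + Y{\left(325 \right)} = - 195 \frac{281 + 266}{132 - 75} + 344 = - 195 \cdot \frac{547}{57} + 344 = - 195 \cdot 547 \cdot \frac{1}{57} + 344 = \left(-195\right) \frac{547}{57} + 344 = - \frac{35555}{19} + 344 = - \frac{29019}{19}$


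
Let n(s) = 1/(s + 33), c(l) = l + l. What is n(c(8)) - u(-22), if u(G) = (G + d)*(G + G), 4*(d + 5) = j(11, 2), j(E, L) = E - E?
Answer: -58211/49 ≈ -1188.0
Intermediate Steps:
j(E, L) = 0
c(l) = 2*l
n(s) = 1/(33 + s)
d = -5 (d = -5 + (1/4)*0 = -5 + 0 = -5)
u(G) = 2*G*(-5 + G) (u(G) = (G - 5)*(G + G) = (-5 + G)*(2*G) = 2*G*(-5 + G))
n(c(8)) - u(-22) = 1/(33 + 2*8) - 2*(-22)*(-5 - 22) = 1/(33 + 16) - 2*(-22)*(-27) = 1/49 - 1*1188 = 1/49 - 1188 = -58211/49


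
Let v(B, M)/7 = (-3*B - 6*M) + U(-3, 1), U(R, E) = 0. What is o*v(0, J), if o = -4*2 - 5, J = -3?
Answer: -1638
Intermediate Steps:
v(B, M) = -42*M - 21*B (v(B, M) = 7*((-3*B - 6*M) + 0) = 7*((-6*M - 3*B) + 0) = 7*(-6*M - 3*B) = -42*M - 21*B)
o = -13 (o = -8 - 5 = -13)
o*v(0, J) = -13*(-42*(-3) - 21*0) = -13*(126 + 0) = -13*126 = -1638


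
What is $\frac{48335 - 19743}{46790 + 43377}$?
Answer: $\frac{28592}{90167} \approx 0.3171$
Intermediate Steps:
$\frac{48335 - 19743}{46790 + 43377} = \frac{48335 - 19743}{90167} = 28592 \cdot \frac{1}{90167} = \frac{28592}{90167}$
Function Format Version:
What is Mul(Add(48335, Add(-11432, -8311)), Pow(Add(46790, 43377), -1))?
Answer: Rational(28592, 90167) ≈ 0.31710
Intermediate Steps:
Mul(Add(48335, Add(-11432, -8311)), Pow(Add(46790, 43377), -1)) = Mul(Add(48335, -19743), Pow(90167, -1)) = Mul(28592, Rational(1, 90167)) = Rational(28592, 90167)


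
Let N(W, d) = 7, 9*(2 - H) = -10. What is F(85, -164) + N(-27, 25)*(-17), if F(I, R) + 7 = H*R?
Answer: -5726/9 ≈ -636.22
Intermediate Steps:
H = 28/9 (H = 2 - ⅑*(-10) = 2 + 10/9 = 28/9 ≈ 3.1111)
F(I, R) = -7 + 28*R/9
F(85, -164) + N(-27, 25)*(-17) = (-7 + (28/9)*(-164)) + 7*(-17) = (-7 - 4592/9) - 119 = -4655/9 - 119 = -5726/9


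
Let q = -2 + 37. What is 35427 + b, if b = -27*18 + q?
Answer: 34976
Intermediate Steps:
q = 35
b = -451 (b = -27*18 + 35 = -486 + 35 = -451)
35427 + b = 35427 - 451 = 34976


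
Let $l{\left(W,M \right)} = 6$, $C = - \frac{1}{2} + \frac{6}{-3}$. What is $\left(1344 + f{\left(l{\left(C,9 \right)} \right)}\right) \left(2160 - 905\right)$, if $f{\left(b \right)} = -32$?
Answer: $1646560$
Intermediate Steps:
$C = - \frac{5}{2}$ ($C = \left(-1\right) \frac{1}{2} + 6 \left(- \frac{1}{3}\right) = - \frac{1}{2} - 2 = - \frac{5}{2} \approx -2.5$)
$\left(1344 + f{\left(l{\left(C,9 \right)} \right)}\right) \left(2160 - 905\right) = \left(1344 - 32\right) \left(2160 - 905\right) = 1312 \cdot 1255 = 1646560$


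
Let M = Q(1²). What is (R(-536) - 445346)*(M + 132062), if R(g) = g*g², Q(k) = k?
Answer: -20395281732126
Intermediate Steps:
M = 1 (M = 1² = 1)
R(g) = g³
(R(-536) - 445346)*(M + 132062) = ((-536)³ - 445346)*(1 + 132062) = (-153990656 - 445346)*132063 = -154436002*132063 = -20395281732126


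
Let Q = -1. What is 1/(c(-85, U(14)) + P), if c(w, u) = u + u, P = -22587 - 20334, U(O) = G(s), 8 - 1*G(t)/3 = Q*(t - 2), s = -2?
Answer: -1/42897 ≈ -2.3312e-5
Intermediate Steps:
G(t) = 18 + 3*t (G(t) = 24 - (-3)*(t - 2) = 24 - (-3)*(-2 + t) = 24 - 3*(2 - t) = 24 + (-6 + 3*t) = 18 + 3*t)
U(O) = 12 (U(O) = 18 + 3*(-2) = 18 - 6 = 12)
P = -42921
c(w, u) = 2*u
1/(c(-85, U(14)) + P) = 1/(2*12 - 42921) = 1/(24 - 42921) = 1/(-42897) = -1/42897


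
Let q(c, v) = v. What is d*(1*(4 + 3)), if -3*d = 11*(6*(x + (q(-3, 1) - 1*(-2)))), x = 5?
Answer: -1232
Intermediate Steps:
d = -176 (d = -11*6*(5 + (1 - 1*(-2)))/3 = -11*6*(5 + (1 + 2))/3 = -11*6*(5 + 3)/3 = -11*6*8/3 = -11*48/3 = -⅓*528 = -176)
d*(1*(4 + 3)) = -176*(4 + 3) = -176*7 = -1232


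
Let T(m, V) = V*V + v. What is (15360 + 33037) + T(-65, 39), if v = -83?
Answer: 49835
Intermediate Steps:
T(m, V) = -83 + V² (T(m, V) = V*V - 83 = V² - 83 = -83 + V²)
(15360 + 33037) + T(-65, 39) = (15360 + 33037) + (-83 + 39²) = 48397 + (-83 + 1521) = 48397 + 1438 = 49835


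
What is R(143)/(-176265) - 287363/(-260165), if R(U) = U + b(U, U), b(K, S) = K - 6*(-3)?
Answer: 10114589807/9171596745 ≈ 1.1028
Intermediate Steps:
b(K, S) = 18 + K (b(K, S) = K - 1*(-18) = K + 18 = 18 + K)
R(U) = 18 + 2*U (R(U) = U + (18 + U) = 18 + 2*U)
R(143)/(-176265) - 287363/(-260165) = (18 + 2*143)/(-176265) - 287363/(-260165) = (18 + 286)*(-1/176265) - 287363*(-1/260165) = 304*(-1/176265) + 287363/260165 = -304/176265 + 287363/260165 = 10114589807/9171596745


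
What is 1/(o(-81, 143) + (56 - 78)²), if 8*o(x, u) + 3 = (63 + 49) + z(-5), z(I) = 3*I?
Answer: 4/1983 ≈ 0.0020171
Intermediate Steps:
o(x, u) = 47/4 (o(x, u) = -3/8 + ((63 + 49) + 3*(-5))/8 = -3/8 + (112 - 15)/8 = -3/8 + (⅛)*97 = -3/8 + 97/8 = 47/4)
1/(o(-81, 143) + (56 - 78)²) = 1/(47/4 + (56 - 78)²) = 1/(47/4 + (-22)²) = 1/(47/4 + 484) = 1/(1983/4) = 4/1983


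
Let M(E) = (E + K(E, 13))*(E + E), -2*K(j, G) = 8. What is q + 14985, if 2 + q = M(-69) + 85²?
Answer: 32282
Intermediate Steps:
K(j, G) = -4 (K(j, G) = -½*8 = -4)
M(E) = 2*E*(-4 + E) (M(E) = (E - 4)*(E + E) = (-4 + E)*(2*E) = 2*E*(-4 + E))
q = 17297 (q = -2 + (2*(-69)*(-4 - 69) + 85²) = -2 + (2*(-69)*(-73) + 7225) = -2 + (10074 + 7225) = -2 + 17299 = 17297)
q + 14985 = 17297 + 14985 = 32282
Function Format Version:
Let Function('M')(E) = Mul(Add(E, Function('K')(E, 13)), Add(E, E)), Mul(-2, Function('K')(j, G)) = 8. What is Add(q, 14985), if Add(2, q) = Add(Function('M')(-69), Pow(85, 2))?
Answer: 32282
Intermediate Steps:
Function('K')(j, G) = -4 (Function('K')(j, G) = Mul(Rational(-1, 2), 8) = -4)
Function('M')(E) = Mul(2, E, Add(-4, E)) (Function('M')(E) = Mul(Add(E, -4), Add(E, E)) = Mul(Add(-4, E), Mul(2, E)) = Mul(2, E, Add(-4, E)))
q = 17297 (q = Add(-2, Add(Mul(2, -69, Add(-4, -69)), Pow(85, 2))) = Add(-2, Add(Mul(2, -69, -73), 7225)) = Add(-2, Add(10074, 7225)) = Add(-2, 17299) = 17297)
Add(q, 14985) = Add(17297, 14985) = 32282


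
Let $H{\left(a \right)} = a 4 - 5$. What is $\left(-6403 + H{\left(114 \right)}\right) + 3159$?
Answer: $-2793$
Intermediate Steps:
$H{\left(a \right)} = -5 + 4 a$ ($H{\left(a \right)} = 4 a - 5 = -5 + 4 a$)
$\left(-6403 + H{\left(114 \right)}\right) + 3159 = \left(-6403 + \left(-5 + 4 \cdot 114\right)\right) + 3159 = \left(-6403 + \left(-5 + 456\right)\right) + 3159 = \left(-6403 + 451\right) + 3159 = -5952 + 3159 = -2793$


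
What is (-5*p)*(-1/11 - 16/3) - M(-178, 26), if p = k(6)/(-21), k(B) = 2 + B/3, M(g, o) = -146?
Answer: 97598/693 ≈ 140.83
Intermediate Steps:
k(B) = 2 + B/3 (k(B) = 2 + B*(⅓) = 2 + B/3)
p = -4/21 (p = (2 + (⅓)*6)/(-21) = (2 + 2)*(-1/21) = 4*(-1/21) = -4/21 ≈ -0.19048)
(-5*p)*(-1/11 - 16/3) - M(-178, 26) = (-5*(-4/21))*(-1/11 - 16/3) - 1*(-146) = 20*(-1*1/11 - 16*⅓)/21 + 146 = 20*(-1/11 - 16/3)/21 + 146 = (20/21)*(-179/33) + 146 = -3580/693 + 146 = 97598/693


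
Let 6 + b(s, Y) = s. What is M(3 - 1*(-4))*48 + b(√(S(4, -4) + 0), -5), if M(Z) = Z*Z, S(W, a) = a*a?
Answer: 2350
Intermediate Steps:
S(W, a) = a²
M(Z) = Z²
b(s, Y) = -6 + s
M(3 - 1*(-4))*48 + b(√(S(4, -4) + 0), -5) = (3 - 1*(-4))²*48 + (-6 + √((-4)² + 0)) = (3 + 4)²*48 + (-6 + √(16 + 0)) = 7²*48 + (-6 + √16) = 49*48 + (-6 + 4) = 2352 - 2 = 2350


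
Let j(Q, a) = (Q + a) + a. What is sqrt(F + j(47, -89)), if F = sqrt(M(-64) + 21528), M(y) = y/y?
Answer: sqrt(-131 + sqrt(21529)) ≈ 3.9658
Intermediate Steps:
M(y) = 1
F = sqrt(21529) (F = sqrt(1 + 21528) = sqrt(21529) ≈ 146.73)
j(Q, a) = Q + 2*a
sqrt(F + j(47, -89)) = sqrt(sqrt(21529) + (47 + 2*(-89))) = sqrt(sqrt(21529) + (47 - 178)) = sqrt(sqrt(21529) - 131) = sqrt(-131 + sqrt(21529))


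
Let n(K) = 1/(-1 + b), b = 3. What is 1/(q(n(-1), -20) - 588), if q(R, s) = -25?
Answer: -1/613 ≈ -0.0016313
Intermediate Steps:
n(K) = 1/2 (n(K) = 1/(-1 + 3) = 1/2)
1/(q(n(-1), -20) - 588) = 1/(-25 - 588) = 1/(-613) = -1/613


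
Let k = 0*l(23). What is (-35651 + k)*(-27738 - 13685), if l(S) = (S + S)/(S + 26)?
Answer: 1476771373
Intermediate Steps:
l(S) = 2*S/(26 + S) (l(S) = (2*S)/(26 + S) = 2*S/(26 + S))
k = 0 (k = 0*(2*23/(26 + 23)) = 0*(2*23/49) = 0*(2*23*(1/49)) = 0*(46/49) = 0)
(-35651 + k)*(-27738 - 13685) = (-35651 + 0)*(-27738 - 13685) = -35651*(-41423) = 1476771373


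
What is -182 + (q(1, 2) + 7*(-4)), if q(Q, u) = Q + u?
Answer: -207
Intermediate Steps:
-182 + (q(1, 2) + 7*(-4)) = -182 + ((1 + 2) + 7*(-4)) = -182 + (3 - 28) = -182 - 25 = -207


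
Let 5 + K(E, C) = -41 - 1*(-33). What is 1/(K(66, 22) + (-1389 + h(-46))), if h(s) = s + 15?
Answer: -1/1433 ≈ -0.00069784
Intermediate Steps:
h(s) = 15 + s
K(E, C) = -13 (K(E, C) = -5 + (-41 - 1*(-33)) = -5 + (-41 + 33) = -5 - 8 = -13)
1/(K(66, 22) + (-1389 + h(-46))) = 1/(-13 + (-1389 + (15 - 46))) = 1/(-13 + (-1389 - 31)) = 1/(-13 - 1420) = 1/(-1433) = -1/1433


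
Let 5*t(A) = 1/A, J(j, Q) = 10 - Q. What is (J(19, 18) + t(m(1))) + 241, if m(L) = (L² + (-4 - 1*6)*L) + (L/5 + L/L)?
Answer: 9086/39 ≈ 232.97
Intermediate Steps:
m(L) = 1 + L² - 49*L/5 (m(L) = (L² + (-4 - 6)*L) + (L*(⅕) + 1) = (L² - 10*L) + (L/5 + 1) = (L² - 10*L) + (1 + L/5) = 1 + L² - 49*L/5)
t(A) = 1/(5*A)
(J(19, 18) + t(m(1))) + 241 = ((10 - 1*18) + 1/(5*(1 + 1² - 49/5*1))) + 241 = ((10 - 18) + 1/(5*(1 + 1 - 49/5))) + 241 = (-8 + 1/(5*(-39/5))) + 241 = (-8 + (⅕)*(-5/39)) + 241 = (-8 - 1/39) + 241 = -313/39 + 241 = 9086/39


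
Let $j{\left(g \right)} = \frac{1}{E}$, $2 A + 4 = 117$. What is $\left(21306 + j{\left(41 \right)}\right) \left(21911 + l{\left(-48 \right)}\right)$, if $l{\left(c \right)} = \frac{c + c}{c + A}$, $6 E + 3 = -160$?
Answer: $\frac{1292932881240}{2771} \approx 4.6659 \cdot 10^{8}$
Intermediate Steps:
$A = \frac{113}{2}$ ($A = -2 + \frac{1}{2} \cdot 117 = -2 + \frac{117}{2} = \frac{113}{2} \approx 56.5$)
$E = - \frac{163}{6}$ ($E = - \frac{1}{2} + \frac{1}{6} \left(-160\right) = - \frac{1}{2} - \frac{80}{3} = - \frac{163}{6} \approx -27.167$)
$l{\left(c \right)} = \frac{2 c}{\frac{113}{2} + c}$ ($l{\left(c \right)} = \frac{c + c}{c + \frac{113}{2}} = \frac{2 c}{\frac{113}{2} + c}$)
$j{\left(g \right)} = - \frac{6}{163}$ ($j{\left(g \right)} = \frac{1}{- \frac{163}{6}} = - \frac{6}{163}$)
$\left(21306 + j{\left(41 \right)}\right) \left(21911 + l{\left(-48 \right)}\right) = \left(21306 - \frac{6}{163}\right) \left(21911 + 4 \left(-48\right) \frac{1}{113 + 2 \left(-48\right)}\right) = \frac{3472872 \left(21911 + 4 \left(-48\right) \frac{1}{113 - 96}\right)}{163} = \frac{3472872 \left(21911 + 4 \left(-48\right) \frac{1}{17}\right)}{163} = \frac{3472872 \left(21911 - \frac{192}{17}\right)}{163} = \frac{3472872}{163} \cdot \frac{372295}{17} = \frac{1292932881240}{2771}$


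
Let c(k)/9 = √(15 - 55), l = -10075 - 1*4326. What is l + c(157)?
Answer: -14401 + 18*I*√10 ≈ -14401.0 + 56.921*I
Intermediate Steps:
l = -14401 (l = -10075 - 4326 = -14401)
c(k) = 18*I*√10 (c(k) = 9*√(15 - 55) = 9*√(-40) = 9*(2*I*√10) = 18*I*√10)
l + c(157) = -14401 + 18*I*√10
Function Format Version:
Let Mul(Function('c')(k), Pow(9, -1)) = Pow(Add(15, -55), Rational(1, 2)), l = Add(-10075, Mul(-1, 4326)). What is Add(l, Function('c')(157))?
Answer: Add(-14401, Mul(18, I, Pow(10, Rational(1, 2)))) ≈ Add(-14401., Mul(56.921, I))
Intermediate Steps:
l = -14401 (l = Add(-10075, -4326) = -14401)
Function('c')(k) = Mul(18, I, Pow(10, Rational(1, 2))) (Function('c')(k) = Mul(9, Pow(Add(15, -55), Rational(1, 2))) = Mul(9, Pow(-40, Rational(1, 2))) = Mul(9, Mul(2, I, Pow(10, Rational(1, 2)))) = Mul(18, I, Pow(10, Rational(1, 2))))
Add(l, Function('c')(157)) = Add(-14401, Mul(18, I, Pow(10, Rational(1, 2))))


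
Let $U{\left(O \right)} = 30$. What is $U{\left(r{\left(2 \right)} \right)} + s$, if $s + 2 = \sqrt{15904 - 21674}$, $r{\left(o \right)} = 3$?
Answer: $28 + i \sqrt{5770} \approx 28.0 + 75.961 i$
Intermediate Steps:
$s = -2 + i \sqrt{5770}$ ($s = -2 + \sqrt{15904 - 21674} = -2 + \sqrt{-5770} = -2 + i \sqrt{5770} \approx -2.0 + 75.961 i$)
$U{\left(r{\left(2 \right)} \right)} + s = 30 - \left(2 - i \sqrt{5770}\right) = 28 + i \sqrt{5770}$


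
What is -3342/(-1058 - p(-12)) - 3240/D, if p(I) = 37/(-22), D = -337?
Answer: 100071948/7831543 ≈ 12.778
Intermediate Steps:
p(I) = -37/22 (p(I) = 37*(-1/22) = -37/22)
-3342/(-1058 - p(-12)) - 3240/D = -3342/(-1058 - 1*(-37/22)) - 3240/(-337) = -3342/(-1058 + 37/22) - 3240*(-1/337) = -3342/(-23239/22) + 3240/337 = -3342*(-22/23239) + 3240/337 = 73524/23239 + 3240/337 = 100071948/7831543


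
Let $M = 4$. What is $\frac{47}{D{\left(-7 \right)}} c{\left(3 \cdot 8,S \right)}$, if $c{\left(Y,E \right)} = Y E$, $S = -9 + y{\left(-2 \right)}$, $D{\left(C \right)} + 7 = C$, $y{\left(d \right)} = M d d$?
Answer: $-564$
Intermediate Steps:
$y{\left(d \right)} = 4 d^{2}$ ($y{\left(d \right)} = 4 d d = 4 d^{2}$)
$D{\left(C \right)} = -7 + C$
$S = 7$ ($S = -9 + 4 \left(-2\right)^{2} = -9 + 4 \cdot 4 = -9 + 16 = 7$)
$c{\left(Y,E \right)} = E Y$
$\frac{47}{D{\left(-7 \right)}} c{\left(3 \cdot 8,S \right)} = \frac{47}{-7 - 7} \cdot 7 \cdot 3 \cdot 8 = \frac{47}{-14} \cdot 7 \cdot 24 = 47 \left(- \frac{1}{14}\right) 168 = \left(- \frac{47}{14}\right) 168 = -564$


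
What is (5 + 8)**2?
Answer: 169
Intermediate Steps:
(5 + 8)**2 = 13**2 = 169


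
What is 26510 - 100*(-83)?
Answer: 34810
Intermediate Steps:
26510 - 100*(-83) = 26510 + 8300 = 34810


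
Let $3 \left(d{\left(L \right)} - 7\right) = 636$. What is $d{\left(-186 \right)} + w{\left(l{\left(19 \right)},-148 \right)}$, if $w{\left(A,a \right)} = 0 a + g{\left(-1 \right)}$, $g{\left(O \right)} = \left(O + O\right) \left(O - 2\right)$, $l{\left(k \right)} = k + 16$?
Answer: $225$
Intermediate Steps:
$l{\left(k \right)} = 16 + k$
$d{\left(L \right)} = 219$ ($d{\left(L \right)} = 7 + \frac{1}{3} \cdot 636 = 7 + 212 = 219$)
$g{\left(O \right)} = 2 O \left(-2 + O\right)$
$w{\left(A,a \right)} = 6$ ($w{\left(A,a \right)} = 0 a + 2 \left(-1\right) \left(-2 - 1\right) = 0 + 2 \left(-1\right) \left(-3\right) = 0 + 6 = 6$)
$d{\left(-186 \right)} + w{\left(l{\left(19 \right)},-148 \right)} = 219 + 6 = 225$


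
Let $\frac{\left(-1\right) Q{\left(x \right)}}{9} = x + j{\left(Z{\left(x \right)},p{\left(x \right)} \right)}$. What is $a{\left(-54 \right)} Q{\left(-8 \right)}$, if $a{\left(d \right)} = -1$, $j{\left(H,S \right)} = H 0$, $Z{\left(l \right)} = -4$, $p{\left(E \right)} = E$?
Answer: $-72$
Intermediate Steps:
$j{\left(H,S \right)} = 0$
$Q{\left(x \right)} = - 9 x$ ($Q{\left(x \right)} = - 9 \left(x + 0\right) = - 9 x$)
$a{\left(-54 \right)} Q{\left(-8 \right)} = - \left(-9\right) \left(-8\right) = \left(-1\right) 72 = -72$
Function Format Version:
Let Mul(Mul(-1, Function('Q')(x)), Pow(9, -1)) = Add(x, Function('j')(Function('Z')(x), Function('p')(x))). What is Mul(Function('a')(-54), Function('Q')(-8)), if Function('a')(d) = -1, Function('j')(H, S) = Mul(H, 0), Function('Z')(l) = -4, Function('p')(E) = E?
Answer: -72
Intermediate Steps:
Function('j')(H, S) = 0
Function('Q')(x) = Mul(-9, x) (Function('Q')(x) = Mul(-9, Add(x, 0)) = Mul(-9, x))
Mul(Function('a')(-54), Function('Q')(-8)) = Mul(-1, Mul(-9, -8)) = Mul(-1, 72) = -72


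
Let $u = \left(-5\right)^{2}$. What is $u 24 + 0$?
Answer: $600$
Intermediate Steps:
$u = 25$
$u 24 + 0 = 25 \cdot 24 + 0 = 600 + 0 = 600$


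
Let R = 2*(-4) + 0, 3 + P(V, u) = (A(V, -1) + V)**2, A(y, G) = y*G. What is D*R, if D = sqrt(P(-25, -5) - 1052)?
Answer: -8*I*sqrt(1055) ≈ -259.85*I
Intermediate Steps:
A(y, G) = G*y
P(V, u) = -3 (P(V, u) = -3 + (-V + V)**2 = -3 + 0**2 = -3 + 0 = -3)
D = I*sqrt(1055) (D = sqrt(-3 - 1052) = sqrt(-1055) = I*sqrt(1055) ≈ 32.481*I)
R = -8 (R = -8 + 0 = -8)
D*R = (I*sqrt(1055))*(-8) = -8*I*sqrt(1055)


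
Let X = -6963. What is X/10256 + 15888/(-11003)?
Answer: -239561217/112846768 ≈ -2.1229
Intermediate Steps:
X/10256 + 15888/(-11003) = -6963/10256 + 15888/(-11003) = -6963*1/10256 + 15888*(-1/11003) = -6963/10256 - 15888/11003 = -239561217/112846768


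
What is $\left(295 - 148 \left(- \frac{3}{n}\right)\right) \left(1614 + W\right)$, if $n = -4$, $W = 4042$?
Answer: $1040704$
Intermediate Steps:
$\left(295 - 148 \left(- \frac{3}{n}\right)\right) \left(1614 + W\right) = \left(295 - 148 \left(- \frac{3}{-4}\right)\right) \left(1614 + 4042\right) = \left(295 - 148 \left(\left(-3\right) \left(- \frac{1}{4}\right)\right)\right) 5656 = \left(295 - 111\right) 5656 = 184 \cdot 5656 = 1040704$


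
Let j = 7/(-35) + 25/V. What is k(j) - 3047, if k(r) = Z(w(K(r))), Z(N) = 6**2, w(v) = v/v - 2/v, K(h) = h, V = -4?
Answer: -3011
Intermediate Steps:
w(v) = 1 - 2/v
j = -129/20 (j = 7/(-35) + 25/(-4) = 7*(-1/35) + 25*(-1/4) = -1/5 - 25/4 = -129/20 ≈ -6.4500)
Z(N) = 36
k(r) = 36
k(j) - 3047 = 36 - 3047 = -3011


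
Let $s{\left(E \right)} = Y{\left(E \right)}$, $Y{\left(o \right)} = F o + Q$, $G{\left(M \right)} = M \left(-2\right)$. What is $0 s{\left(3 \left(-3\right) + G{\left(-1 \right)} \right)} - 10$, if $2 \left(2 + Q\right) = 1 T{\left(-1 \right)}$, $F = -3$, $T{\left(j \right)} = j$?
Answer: $-10$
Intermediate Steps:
$G{\left(M \right)} = - 2 M$
$Q = - \frac{5}{2}$ ($Q = -2 + \frac{1 \left(-1\right)}{2} = -2 + \frac{1}{2} \left(-1\right) = -2 - \frac{1}{2} = - \frac{5}{2} \approx -2.5$)
$Y{\left(o \right)} = - \frac{5}{2} - 3 o$ ($Y{\left(o \right)} = - 3 o - \frac{5}{2} = - \frac{5}{2} - 3 o$)
$s{\left(E \right)} = - \frac{5}{2} - 3 E$
$0 s{\left(3 \left(-3\right) + G{\left(-1 \right)} \right)} - 10 = 0 \left(- \frac{5}{2} - 3 \left(3 \left(-3\right) - -2\right)\right) - 10 = 0 \left(- \frac{5}{2} - 3 \left(-9 + 2\right)\right) - 10 = 0 \left(- \frac{5}{2} - -21\right) - 10 = 0 \left(- \frac{5}{2} + 21\right) - 10 = 0 \cdot \frac{37}{2} - 10 = 0 - 10 = -10$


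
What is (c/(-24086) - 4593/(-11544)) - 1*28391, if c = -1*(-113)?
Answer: -1315662284003/46341464 ≈ -28391.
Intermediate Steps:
c = 113
(c/(-24086) - 4593/(-11544)) - 1*28391 = (113/(-24086) - 4593/(-11544)) - 1*28391 = (113*(-1/24086) - 4593*(-1/11544)) - 28391 = (-113/24086 + 1531/3848) - 28391 = 18220421/46341464 - 28391 = -1315662284003/46341464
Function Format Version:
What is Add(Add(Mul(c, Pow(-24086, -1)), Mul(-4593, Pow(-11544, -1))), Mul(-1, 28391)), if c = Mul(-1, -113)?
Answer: Rational(-1315662284003, 46341464) ≈ -28391.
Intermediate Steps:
c = 113
Add(Add(Mul(c, Pow(-24086, -1)), Mul(-4593, Pow(-11544, -1))), Mul(-1, 28391)) = Add(Add(Mul(113, Pow(-24086, -1)), Mul(-4593, Pow(-11544, -1))), Mul(-1, 28391)) = Add(Add(Mul(113, Rational(-1, 24086)), Mul(-4593, Rational(-1, 11544))), -28391) = Add(Add(Rational(-113, 24086), Rational(1531, 3848)), -28391) = Add(Rational(18220421, 46341464), -28391) = Rational(-1315662284003, 46341464)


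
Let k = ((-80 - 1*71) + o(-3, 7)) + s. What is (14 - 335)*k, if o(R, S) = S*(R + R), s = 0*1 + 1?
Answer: 61632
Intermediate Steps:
s = 1 (s = 0 + 1 = 1)
o(R, S) = 2*R*S (o(R, S) = S*(2*R) = 2*R*S)
k = -192 (k = ((-80 - 1*71) + 2*(-3)*7) + 1 = ((-80 - 71) - 42) + 1 = (-151 - 42) + 1 = -193 + 1 = -192)
(14 - 335)*k = (14 - 335)*(-192) = -321*(-192) = 61632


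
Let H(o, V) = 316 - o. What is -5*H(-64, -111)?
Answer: -1900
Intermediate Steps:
-5*H(-64, -111) = -5*(316 - 1*(-64)) = -5*(316 + 64) = -5*380 = -1900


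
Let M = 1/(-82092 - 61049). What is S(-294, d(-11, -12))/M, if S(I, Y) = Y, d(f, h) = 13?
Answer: -1860833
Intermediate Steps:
M = -1/143141 (M = 1/(-143141) = -1/143141 ≈ -6.9861e-6)
S(-294, d(-11, -12))/M = 13/(-1/143141) = 13*(-143141) = -1860833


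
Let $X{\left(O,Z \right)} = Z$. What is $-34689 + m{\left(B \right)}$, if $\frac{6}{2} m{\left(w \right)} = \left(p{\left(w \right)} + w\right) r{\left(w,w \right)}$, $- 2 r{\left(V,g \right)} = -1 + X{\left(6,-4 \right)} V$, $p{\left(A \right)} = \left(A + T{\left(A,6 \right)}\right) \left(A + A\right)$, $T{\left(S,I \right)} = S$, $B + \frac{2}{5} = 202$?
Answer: $\frac{2733621867}{125} \approx 2.1869 \cdot 10^{7}$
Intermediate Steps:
$B = \frac{1008}{5}$ ($B = - \frac{2}{5} + 202 = \frac{1008}{5} \approx 201.6$)
$p{\left(A \right)} = 4 A^{2}$ ($p{\left(A \right)} = \left(A + A\right) \left(A + A\right) = 2 A 2 A = 4 A^{2}$)
$r{\left(V,g \right)} = \frac{1}{2} + 2 V$ ($r{\left(V,g \right)} = - \frac{-1 - 4 V}{2} = \frac{1}{2} + 2 V$)
$m{\left(w \right)} = \frac{\left(\frac{1}{2} + 2 w\right) \left(w + 4 w^{2}\right)}{3}$ ($m{\left(w \right)} = \frac{\left(4 w^{2} + w\right) \left(\frac{1}{2} + 2 w\right)}{3} = \frac{\left(w + 4 w^{2}\right) \left(\frac{1}{2} + 2 w\right)}{3} = \frac{\left(\frac{1}{2} + 2 w\right) \left(w + 4 w^{2}\right)}{3}$)
$-34689 + m{\left(B \right)} = -34689 + \frac{1}{6} \cdot \frac{1008}{5} \left(1 + 8 \cdot \frac{1008}{5} + 16 \left(\frac{1008}{5}\right)^{2}\right) = -34689 + \frac{1}{6} \cdot \frac{1008}{5} \left(1 + \frac{8064}{5} + 16 \cdot \frac{1016064}{25}\right) = -34689 + \frac{1}{6} \cdot \frac{1008}{5} \left(1 + \frac{8064}{5} + \frac{16257024}{25}\right) = -34689 + \frac{1}{6} \cdot \frac{1008}{5} \cdot \frac{16297369}{25} = -34689 + \frac{2737957992}{125} = \frac{2733621867}{125}$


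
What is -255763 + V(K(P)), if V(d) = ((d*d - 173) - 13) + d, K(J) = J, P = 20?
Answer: -255529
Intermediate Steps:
V(d) = -186 + d + d² (V(d) = ((d² - 173) - 13) + d = ((-173 + d²) - 13) + d = (-186 + d²) + d = -186 + d + d²)
-255763 + V(K(P)) = -255763 + (-186 + 20 + 20²) = -255763 + (-186 + 20 + 400) = -255763 + 234 = -255529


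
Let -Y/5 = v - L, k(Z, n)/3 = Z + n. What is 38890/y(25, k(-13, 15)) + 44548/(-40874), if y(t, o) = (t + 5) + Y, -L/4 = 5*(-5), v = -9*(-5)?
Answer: 157600272/1246657 ≈ 126.42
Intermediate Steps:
v = 45
L = 100 (L = -20*(-5) = -4*(-25) = 100)
k(Z, n) = 3*Z + 3*n (k(Z, n) = 3*(Z + n) = 3*Z + 3*n)
Y = 275 (Y = -5*(45 - 1*100) = -5*(45 - 100) = -5*(-55) = 275)
y(t, o) = 280 + t (y(t, o) = (t + 5) + 275 = (5 + t) + 275 = 280 + t)
38890/y(25, k(-13, 15)) + 44548/(-40874) = 38890/(280 + 25) + 44548/(-40874) = 38890/305 + 44548*(-1/40874) = 38890*(1/305) - 22274/20437 = 7778/61 - 22274/20437 = 157600272/1246657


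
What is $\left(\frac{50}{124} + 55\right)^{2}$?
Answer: $\frac{11799225}{3844} \approx 3069.5$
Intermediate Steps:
$\left(\frac{50}{124} + 55\right)^{2} = \left(50 \cdot \frac{1}{124} + 55\right)^{2} = \left(\frac{25}{62} + 55\right)^{2} = \left(\frac{3435}{62}\right)^{2} = \frac{11799225}{3844}$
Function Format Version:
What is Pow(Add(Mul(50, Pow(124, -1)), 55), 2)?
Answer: Rational(11799225, 3844) ≈ 3069.5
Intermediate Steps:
Pow(Add(Mul(50, Pow(124, -1)), 55), 2) = Pow(Add(Mul(50, Rational(1, 124)), 55), 2) = Pow(Add(Rational(25, 62), 55), 2) = Pow(Rational(3435, 62), 2) = Rational(11799225, 3844)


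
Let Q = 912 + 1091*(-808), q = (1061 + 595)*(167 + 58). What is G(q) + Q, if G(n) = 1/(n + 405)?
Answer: -328474171079/373005 ≈ -8.8062e+5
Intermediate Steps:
q = 372600 (q = 1656*225 = 372600)
Q = -880616 (Q = 912 - 881528 = -880616)
G(n) = 1/(405 + n)
G(q) + Q = 1/(405 + 372600) - 880616 = 1/373005 - 880616 = -328474171079/373005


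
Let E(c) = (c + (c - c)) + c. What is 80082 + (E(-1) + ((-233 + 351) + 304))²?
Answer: 256482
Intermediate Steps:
E(c) = 2*c (E(c) = (c + 0) + c = c + c = 2*c)
80082 + (E(-1) + ((-233 + 351) + 304))² = 80082 + (2*(-1) + ((-233 + 351) + 304))² = 80082 + (-2 + (118 + 304))² = 80082 + (-2 + 422)² = 80082 + 420² = 80082 + 176400 = 256482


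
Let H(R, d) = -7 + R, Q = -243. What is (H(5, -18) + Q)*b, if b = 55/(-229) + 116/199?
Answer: -3826655/45571 ≈ -83.971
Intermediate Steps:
b = 15619/45571 (b = 55*(-1/229) + 116*(1/199) = -55/229 + 116/199 = 15619/45571 ≈ 0.34274)
(H(5, -18) + Q)*b = ((-7 + 5) - 243)*(15619/45571) = (-2 - 243)*(15619/45571) = -245*15619/45571 = -3826655/45571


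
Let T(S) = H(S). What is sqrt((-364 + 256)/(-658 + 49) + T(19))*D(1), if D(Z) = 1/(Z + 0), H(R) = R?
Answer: sqrt(790279)/203 ≈ 4.3792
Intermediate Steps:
T(S) = S
D(Z) = 1/Z
sqrt((-364 + 256)/(-658 + 49) + T(19))*D(1) = sqrt((-364 + 256)/(-658 + 49) + 19)/1 = sqrt(-108/(-609) + 19)*1 = sqrt(-108*(-1/609) + 19)*1 = sqrt(36/203 + 19)*1 = sqrt(3893/203)*1 = (sqrt(790279)/203)*1 = sqrt(790279)/203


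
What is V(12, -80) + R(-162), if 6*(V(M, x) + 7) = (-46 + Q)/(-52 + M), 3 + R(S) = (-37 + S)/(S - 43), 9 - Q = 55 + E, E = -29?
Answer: -5751/656 ≈ -8.7668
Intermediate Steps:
Q = -17 (Q = 9 - (55 - 29) = 9 - 1*26 = 9 - 26 = -17)
R(S) = -3 + (-37 + S)/(-43 + S) (R(S) = -3 + (-37 + S)/(S - 43) = -3 + (-37 + S)/(-43 + S))
V(M, x) = -7 - 21/(2*(-52 + M)) (V(M, x) = -7 + ((-46 - 17)/(-52 + M))/6 = -7 + (-63/(-52 + M))/6 = -7 - 21/(2*(-52 + M)))
V(12, -80) + R(-162) = 7*(101 - 2*12)/(2*(-52 + 12)) + 2*(46 - 1*(-162))/(-43 - 162) = (7/2)*(101 - 24)/(-40) + 2*(46 + 162)/(-205) = (7/2)*(-1/40)*77 + 2*(-1/205)*208 = -539/80 - 416/205 = -5751/656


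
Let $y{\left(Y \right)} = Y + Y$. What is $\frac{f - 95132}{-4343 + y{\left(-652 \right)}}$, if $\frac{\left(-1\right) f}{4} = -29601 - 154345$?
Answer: $- \frac{640652}{5647} \approx -113.45$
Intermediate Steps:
$f = 735784$ ($f = - 4 \left(-29601 - 154345\right) = \left(-4\right) \left(-183946\right) = 735784$)
$y{\left(Y \right)} = 2 Y$
$\frac{f - 95132}{-4343 + y{\left(-652 \right)}} = \frac{735784 - 95132}{-4343 + 2 \left(-652\right)} = \frac{640652}{-4343 - 1304} = \frac{640652}{-5647} = 640652 \left(- \frac{1}{5647}\right) = - \frac{640652}{5647}$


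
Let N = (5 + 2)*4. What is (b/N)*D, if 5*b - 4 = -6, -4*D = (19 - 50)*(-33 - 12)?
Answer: 279/56 ≈ 4.9821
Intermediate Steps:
D = -1395/4 (D = -(19 - 50)*(-33 - 12)/4 = -(-31)*(-45)/4 = -1/4*1395 = -1395/4 ≈ -348.75)
b = -2/5 (b = 4/5 + (1/5)*(-6) = 4/5 - 6/5 = -2/5 ≈ -0.40000)
N = 28 (N = 7*4 = 28)
(b/N)*D = -2/5/28*(-1395/4) = -2/5*1/28*(-1395/4) = -1/70*(-1395/4) = 279/56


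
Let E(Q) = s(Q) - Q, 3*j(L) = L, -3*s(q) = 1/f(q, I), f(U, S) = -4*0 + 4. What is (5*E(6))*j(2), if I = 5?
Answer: -365/18 ≈ -20.278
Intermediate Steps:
f(U, S) = 4 (f(U, S) = 0 + 4 = 4)
s(q) = -1/12 (s(q) = -⅓/4 = -⅓*¼ = -1/12)
j(L) = L/3
E(Q) = -1/12 - Q
(5*E(6))*j(2) = (5*(-1/12 - 1*6))*((⅓)*2) = (5*(-1/12 - 6))*(⅔) = (5*(-73/12))*(⅔) = -365/12*⅔ = -365/18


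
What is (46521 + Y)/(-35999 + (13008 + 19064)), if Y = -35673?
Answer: -3616/1309 ≈ -2.7624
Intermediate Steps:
(46521 + Y)/(-35999 + (13008 + 19064)) = (46521 - 35673)/(-35999 + (13008 + 19064)) = 10848/(-35999 + 32072) = 10848/(-3927) = 10848*(-1/3927) = -3616/1309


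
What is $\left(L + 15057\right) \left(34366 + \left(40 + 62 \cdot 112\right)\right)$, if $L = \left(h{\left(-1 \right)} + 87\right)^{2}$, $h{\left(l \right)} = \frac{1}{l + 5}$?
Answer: $\frac{7499091275}{8} \approx 9.3739 \cdot 10^{8}$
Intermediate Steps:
$h{\left(l \right)} = \frac{1}{5 + l}$
$L = \frac{121801}{16}$ ($L = \left(\frac{1}{5 - 1} + 87\right)^{2} = \left(\frac{1}{4} + 87\right)^{2} = \left(\frac{349}{4}\right)^{2} = \frac{121801}{16} \approx 7612.6$)
$\left(L + 15057\right) \left(34366 + \left(40 + 62 \cdot 112\right)\right) = \left(\frac{121801}{16} + 15057\right) \left(34366 + \left(40 + 62 \cdot 112\right)\right) = \frac{362713 \left(34366 + \left(40 + 6944\right)\right)}{16} = \frac{362713 \left(34366 + 6984\right)}{16} = \frac{362713}{16} \cdot 41350 = \frac{7499091275}{8}$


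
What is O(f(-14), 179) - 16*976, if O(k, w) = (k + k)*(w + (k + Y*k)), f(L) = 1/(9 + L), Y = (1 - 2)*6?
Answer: -15688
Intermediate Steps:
Y = -6 (Y = -1*6 = -6)
O(k, w) = 2*k*(w - 5*k) (O(k, w) = (k + k)*(w + (k - 6*k)) = (2*k)*(w - 5*k) = 2*k*(w - 5*k))
O(f(-14), 179) - 16*976 = 2*(179 - 5/(9 - 14))/(9 - 14) - 16*976 = 2*(179 - 5/(-5))/(-5) - 15616 = 2*(-⅕)*(179 - 5*(-⅕)) - 15616 = 2*(-⅕)*(179 + 1) - 15616 = 2*(-⅕)*180 - 15616 = -72 - 15616 = -15688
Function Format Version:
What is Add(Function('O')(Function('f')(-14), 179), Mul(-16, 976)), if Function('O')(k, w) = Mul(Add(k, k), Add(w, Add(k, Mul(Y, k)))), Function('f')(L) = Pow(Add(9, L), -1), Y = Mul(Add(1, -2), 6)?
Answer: -15688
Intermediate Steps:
Y = -6 (Y = Mul(-1, 6) = -6)
Function('O')(k, w) = Mul(2, k, Add(w, Mul(-5, k))) (Function('O')(k, w) = Mul(Add(k, k), Add(w, Add(k, Mul(-6, k)))) = Mul(Mul(2, k), Add(w, Mul(-5, k))) = Mul(2, k, Add(w, Mul(-5, k))))
Add(Function('O')(Function('f')(-14), 179), Mul(-16, 976)) = Add(Mul(2, Pow(Add(9, -14), -1), Add(179, Mul(-5, Pow(Add(9, -14), -1)))), Mul(-16, 976)) = Add(Mul(2, Pow(-5, -1), Add(179, Mul(-5, Pow(-5, -1)))), -15616) = Add(Mul(2, Rational(-1, 5), Add(179, Mul(-5, Rational(-1, 5)))), -15616) = Add(Mul(2, Rational(-1, 5), Add(179, 1)), -15616) = Add(Mul(2, Rational(-1, 5), 180), -15616) = Add(-72, -15616) = -15688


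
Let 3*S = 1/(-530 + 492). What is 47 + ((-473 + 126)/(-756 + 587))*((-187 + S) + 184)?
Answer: 786481/19266 ≈ 40.822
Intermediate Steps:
S = -1/114 (S = 1/(3*(-530 + 492)) = (⅓)/(-38) = (⅓)*(-1/38) = -1/114 ≈ -0.0087719)
47 + ((-473 + 126)/(-756 + 587))*((-187 + S) + 184) = 47 + ((-473 + 126)/(-756 + 587))*((-187 - 1/114) + 184) = 47 + (-347/(-169))*(-21319/114 + 184) = 47 - 347*(-1/169)*(-343/114) = 47 + (347/169)*(-343/114) = 47 - 119021/19266 = 786481/19266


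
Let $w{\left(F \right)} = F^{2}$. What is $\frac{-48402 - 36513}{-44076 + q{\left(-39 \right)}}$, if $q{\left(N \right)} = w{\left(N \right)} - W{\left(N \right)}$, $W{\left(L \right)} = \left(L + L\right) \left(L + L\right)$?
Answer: $\frac{28305}{16213} \approx 1.7458$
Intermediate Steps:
$W{\left(L \right)} = 4 L^{2}$ ($W{\left(L \right)} = 2 L 2 L = 4 L^{2}$)
$q{\left(N \right)} = - 3 N^{2}$ ($q{\left(N \right)} = N^{2} - 4 N^{2} = - 3 N^{2}$)
$\frac{-48402 - 36513}{-44076 + q{\left(-39 \right)}} = \frac{-48402 - 36513}{-44076 - 3 \left(-39\right)^{2}} = - \frac{84915}{-44076 - 4563} = - \frac{84915}{-48639} = \left(-84915\right) \left(- \frac{1}{48639}\right) = \frac{28305}{16213}$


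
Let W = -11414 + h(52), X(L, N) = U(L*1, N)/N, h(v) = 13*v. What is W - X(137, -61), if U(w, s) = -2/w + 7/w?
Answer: -89737461/8357 ≈ -10738.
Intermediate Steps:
U(w, s) = 5/w
X(L, N) = 5/(L*N) (X(L, N) = (5/((L*1)))/N = (5/L)/N = 5/(L*N))
W = -10738 (W = -11414 + 13*52 = -11414 + 676 = -10738)
W - X(137, -61) = -10738 - 5/(137*(-61)) = -10738 - 5*(-1)/(137*61) = -10738 - 1*(-5/8357) = -10738 + 5/8357 = -89737461/8357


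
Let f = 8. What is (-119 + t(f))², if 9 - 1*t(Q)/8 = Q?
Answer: 12321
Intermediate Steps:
t(Q) = 72 - 8*Q
(-119 + t(f))² = (-119 + (72 - 8*8))² = (-119 + (72 - 64))² = (-119 + 8)² = (-111)² = 12321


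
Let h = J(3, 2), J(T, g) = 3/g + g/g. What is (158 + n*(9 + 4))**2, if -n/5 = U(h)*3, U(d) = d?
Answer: 434281/4 ≈ 1.0857e+5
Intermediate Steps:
J(T, g) = 1 + 3/g (J(T, g) = 3/g + 1 = 1 + 3/g)
h = 5/2 (h = (3 + 2)/2 = (1/2)*5 = 5/2 ≈ 2.5000)
n = -75/2 (n = -25*3/2 = -5*15/2 = -75/2 ≈ -37.500)
(158 + n*(9 + 4))**2 = (158 - 75*(9 + 4)/2)**2 = (158 - 75/2*13)**2 = (158 - 975/2)**2 = (-659/2)**2 = 434281/4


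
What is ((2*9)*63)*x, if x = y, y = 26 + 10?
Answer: 40824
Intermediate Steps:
y = 36
x = 36
((2*9)*63)*x = ((2*9)*63)*36 = (18*63)*36 = 1134*36 = 40824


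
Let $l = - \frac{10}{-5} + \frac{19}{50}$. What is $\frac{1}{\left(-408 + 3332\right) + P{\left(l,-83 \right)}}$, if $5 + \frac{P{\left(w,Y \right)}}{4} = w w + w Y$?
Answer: $\frac{625}{1335311} \approx 0.00046806$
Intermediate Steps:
$l = \frac{119}{50}$ ($l = \left(-10\right) \left(- \frac{1}{5}\right) + 19 \cdot \frac{1}{50} = 2 + \frac{19}{50} = \frac{119}{50} \approx 2.38$)
$P{\left(w,Y \right)} = -20 + 4 w^{2} + 4 Y w$ ($P{\left(w,Y \right)} = -20 + 4 \left(w w + w Y\right) = -20 + 4 \left(w^{2} + Y w\right) = -20 + \left(4 w^{2} + 4 Y w\right) = -20 + 4 w^{2} + 4 Y w$)
$\frac{1}{\left(-408 + 3332\right) + P{\left(l,-83 \right)}} = \frac{1}{\left(-408 + 3332\right) + \left(-20 + 4 \left(\frac{119}{50}\right)^{2} + 4 \left(-83\right) \frac{119}{50}\right)} = \frac{1}{2924 - \frac{492189}{625}} = \frac{1}{\frac{1335311}{625}} = \frac{625}{1335311}$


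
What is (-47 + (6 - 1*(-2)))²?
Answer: 1521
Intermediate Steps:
(-47 + (6 - 1*(-2)))² = (-47 + (6 + 2))² = (-47 + 8)² = (-39)² = 1521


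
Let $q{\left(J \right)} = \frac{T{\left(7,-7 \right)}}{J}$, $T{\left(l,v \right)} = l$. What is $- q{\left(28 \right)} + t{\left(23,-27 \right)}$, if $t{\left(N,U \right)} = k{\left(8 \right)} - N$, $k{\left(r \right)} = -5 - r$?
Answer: $- \frac{145}{4} \approx -36.25$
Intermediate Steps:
$q{\left(J \right)} = \frac{7}{J}$
$t{\left(N,U \right)} = -13 - N$ ($t{\left(N,U \right)} = \left(-5 - 8\right) - N = -13 - N$)
$- q{\left(28 \right)} + t{\left(23,-27 \right)} = - \frac{7}{28} - 36 = \left(-1\right) \frac{1}{4} - 36 = - \frac{1}{4} - 36 = - \frac{145}{4}$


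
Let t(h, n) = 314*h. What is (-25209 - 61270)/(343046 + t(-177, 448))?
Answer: -86479/287468 ≈ -0.30083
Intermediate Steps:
(-25209 - 61270)/(343046 + t(-177, 448)) = (-25209 - 61270)/(343046 + 314*(-177)) = -86479/(343046 - 55578) = -86479/287468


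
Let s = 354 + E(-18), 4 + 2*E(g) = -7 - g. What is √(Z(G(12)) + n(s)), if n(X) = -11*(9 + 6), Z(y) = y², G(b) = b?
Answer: I*√21 ≈ 4.5826*I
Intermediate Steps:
E(g) = -11/2 - g/2 (E(g) = -2 + (-7 - g)/2 = -2 + (-7/2 - g/2) = -11/2 - g/2)
s = 715/2 (s = 354 + (-11/2 - ½*(-18)) = 354 + (-11/2 + 9) = 354 + 7/2 = 715/2 ≈ 357.50)
n(X) = -165 (n(X) = -11*15 = -165)
√(Z(G(12)) + n(s)) = √(12² - 165) = √(144 - 165) = √(-21) = I*√21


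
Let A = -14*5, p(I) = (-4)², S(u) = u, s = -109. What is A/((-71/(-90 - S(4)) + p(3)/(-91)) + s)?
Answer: 598780/927429 ≈ 0.64563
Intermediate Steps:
p(I) = 16
A = -70
A/((-71/(-90 - S(4)) + p(3)/(-91)) + s) = -70/((-71/(-90 - 1*4) + 16/(-91)) - 109) = -70/((-71/(-90 - 4) + 16*(-1/91)) - 109) = -70/((-71/(-94) - 16/91) - 109) = -70/((-71*(-1/94) - 16/91) - 109) = -70/((71/94 - 16/91) - 109) = -70/(4957/8554 - 109) = -70/(-927429/8554) = -70*(-8554/927429) = 598780/927429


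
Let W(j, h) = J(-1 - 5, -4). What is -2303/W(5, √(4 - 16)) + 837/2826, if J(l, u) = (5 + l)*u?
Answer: -361385/628 ≈ -575.45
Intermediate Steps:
J(l, u) = u*(5 + l)
W(j, h) = 4 (W(j, h) = -4*(5 + (-1 - 5)) = -4*(5 - 6) = -4*(-1) = 4)
-2303/W(5, √(4 - 16)) + 837/2826 = -2303/4 + 837/2826 = -2303*¼ + 837*(1/2826) = -2303/4 + 93/314 = -361385/628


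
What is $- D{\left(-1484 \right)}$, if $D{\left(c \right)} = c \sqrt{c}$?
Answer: $2968 i \sqrt{371} \approx 57168.0 i$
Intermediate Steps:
$D{\left(c \right)} = c^{\frac{3}{2}}$
$- D{\left(-1484 \right)} = - \left(-1484\right)^{\frac{3}{2}} = - \left(-2968\right) i \sqrt{371} = 2968 i \sqrt{371}$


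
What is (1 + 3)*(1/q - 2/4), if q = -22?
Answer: -24/11 ≈ -2.1818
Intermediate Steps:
(1 + 3)*(1/q - 2/4) = (1 + 3)*(1/(-22) - 2/4) = 4*(1*(-1/22) - 2*¼) = 4*(-1/22 - ½) = 4*(-6/11) = -24/11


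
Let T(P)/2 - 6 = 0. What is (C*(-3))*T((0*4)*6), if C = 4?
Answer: -144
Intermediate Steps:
T(P) = 12 (T(P) = 12 + 2*0 = 12 + 0 = 12)
(C*(-3))*T((0*4)*6) = (4*(-3))*12 = -12*12 = -144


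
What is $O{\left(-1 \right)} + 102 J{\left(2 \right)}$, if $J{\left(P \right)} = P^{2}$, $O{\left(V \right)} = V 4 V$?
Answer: $412$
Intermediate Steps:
$O{\left(V \right)} = 4 V^{2}$ ($O{\left(V \right)} = 4 V V = 4 V^{2}$)
$O{\left(-1 \right)} + 102 J{\left(2 \right)} = 4 \left(-1\right)^{2} + 102 \cdot 2^{2} = 4 \cdot 1 + 102 \cdot 4 = 4 + 408 = 412$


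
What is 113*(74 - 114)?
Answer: -4520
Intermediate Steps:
113*(74 - 114) = 113*(-40) = -4520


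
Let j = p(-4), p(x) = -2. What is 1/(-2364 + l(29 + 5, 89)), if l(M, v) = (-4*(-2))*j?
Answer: -1/2380 ≈ -0.00042017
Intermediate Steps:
j = -2
l(M, v) = -16 (l(M, v) = -4*(-2)*(-2) = 8*(-2) = -16)
1/(-2364 + l(29 + 5, 89)) = 1/(-2364 - 16) = 1/(-2380) = -1/2380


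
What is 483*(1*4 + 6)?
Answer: 4830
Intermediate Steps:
483*(1*4 + 6) = 483*(4 + 6) = 483*10 = 4830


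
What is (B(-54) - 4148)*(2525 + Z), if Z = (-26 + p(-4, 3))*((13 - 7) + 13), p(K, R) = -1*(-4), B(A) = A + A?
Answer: -8967392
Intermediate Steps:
B(A) = 2*A
p(K, R) = 4
Z = -418 (Z = (-26 + 4)*((13 - 7) + 13) = -22*(6 + 13) = -22*19 = -418)
(B(-54) - 4148)*(2525 + Z) = (2*(-54) - 4148)*(2525 - 418) = (-108 - 4148)*2107 = -4256*2107 = -8967392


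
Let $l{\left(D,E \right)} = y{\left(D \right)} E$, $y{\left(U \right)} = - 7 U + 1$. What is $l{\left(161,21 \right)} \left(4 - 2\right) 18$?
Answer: $-851256$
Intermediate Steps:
$y{\left(U \right)} = 1 - 7 U$
$l{\left(D,E \right)} = E \left(1 - 7 D\right)$ ($l{\left(D,E \right)} = \left(1 - 7 D\right) E = E \left(1 - 7 D\right)$)
$l{\left(161,21 \right)} \left(4 - 2\right) 18 = 21 \left(1 - 1127\right) \left(4 - 2\right) 18 = 21 \left(-1126\right) 2 \cdot 18 = \left(-23646\right) 2 \cdot 18 = \left(-47292\right) 18 = -851256$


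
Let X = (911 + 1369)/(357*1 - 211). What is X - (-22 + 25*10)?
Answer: -15504/73 ≈ -212.38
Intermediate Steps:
X = 1140/73 (X = 2280/(357 - 211) = 2280/146 = 2280*(1/146) = 1140/73 ≈ 15.616)
X - (-22 + 25*10) = 1140/73 - (-22 + 25*10) = 1140/73 - (-22 + 250) = 1140/73 - 1*228 = 1140/73 - 228 = -15504/73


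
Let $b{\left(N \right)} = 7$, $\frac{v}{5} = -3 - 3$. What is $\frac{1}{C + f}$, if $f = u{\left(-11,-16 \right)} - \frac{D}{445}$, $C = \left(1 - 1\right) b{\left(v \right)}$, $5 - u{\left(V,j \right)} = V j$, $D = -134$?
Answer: $- \frac{445}{75961} \approx -0.0058583$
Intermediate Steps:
$v = -30$ ($v = 5 \left(-3 - 3\right) = 5 \left(-6\right) = -30$)
$u{\left(V,j \right)} = 5 - V j$
$C = 0$ ($C = \left(1 - 1\right) 7 = 0 \cdot 7 = 0$)
$f = - \frac{75961}{445}$ ($f = \left(5 - \left(-11\right) \left(-16\right)\right) - - \frac{134}{445} = \left(5 - 176\right) - \left(-134\right) \frac{1}{445} = -171 - - \frac{134}{445} = -171 + \frac{134}{445} = - \frac{75961}{445} \approx -170.7$)
$\frac{1}{C + f} = \frac{1}{0 - \frac{75961}{445}} = \frac{1}{- \frac{75961}{445}} = - \frac{445}{75961}$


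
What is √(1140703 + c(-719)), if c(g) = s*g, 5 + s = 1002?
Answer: 2*√105965 ≈ 651.04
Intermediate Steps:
s = 997 (s = -5 + 1002 = 997)
c(g) = 997*g
√(1140703 + c(-719)) = √(1140703 + 997*(-719)) = √(1140703 - 716843) = √423860 = 2*√105965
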